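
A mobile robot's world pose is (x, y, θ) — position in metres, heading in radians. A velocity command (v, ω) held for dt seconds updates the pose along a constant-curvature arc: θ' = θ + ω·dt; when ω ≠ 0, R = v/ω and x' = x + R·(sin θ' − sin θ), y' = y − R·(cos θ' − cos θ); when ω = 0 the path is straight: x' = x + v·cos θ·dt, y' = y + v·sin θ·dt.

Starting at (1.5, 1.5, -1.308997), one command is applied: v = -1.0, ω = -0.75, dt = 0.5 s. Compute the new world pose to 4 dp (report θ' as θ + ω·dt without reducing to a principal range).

θ' = -1.3090 + -0.75·0.5 = -1.6840
R = v/ω = -1.0/-0.75 = 1.3333
x' = 1.5 + 1.3333·(sin -1.6840 − sin -1.3090) = 1.4631
y' = 1.5 − 1.3333·(cos -1.6840 − cos -1.3090) = 1.9957

(1.4631, 1.9957, -1.6840)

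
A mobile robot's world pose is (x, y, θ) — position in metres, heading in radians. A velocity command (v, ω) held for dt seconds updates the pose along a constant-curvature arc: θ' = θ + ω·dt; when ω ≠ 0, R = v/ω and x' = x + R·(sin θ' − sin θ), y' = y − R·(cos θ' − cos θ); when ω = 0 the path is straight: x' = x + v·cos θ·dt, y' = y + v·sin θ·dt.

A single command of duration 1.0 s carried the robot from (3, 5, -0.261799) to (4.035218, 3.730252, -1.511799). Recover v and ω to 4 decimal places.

Δθ = -1.511799 − -0.261799 = -1.250000
ω = Δθ/dt = -1.250000/1.0 = -1.2500
R = −Δy/(cos θ' − cos θ) = -1.4000
v = R·ω = -1.4000·-1.2500 = 1.7500

v = 1.7500, ω = -1.2500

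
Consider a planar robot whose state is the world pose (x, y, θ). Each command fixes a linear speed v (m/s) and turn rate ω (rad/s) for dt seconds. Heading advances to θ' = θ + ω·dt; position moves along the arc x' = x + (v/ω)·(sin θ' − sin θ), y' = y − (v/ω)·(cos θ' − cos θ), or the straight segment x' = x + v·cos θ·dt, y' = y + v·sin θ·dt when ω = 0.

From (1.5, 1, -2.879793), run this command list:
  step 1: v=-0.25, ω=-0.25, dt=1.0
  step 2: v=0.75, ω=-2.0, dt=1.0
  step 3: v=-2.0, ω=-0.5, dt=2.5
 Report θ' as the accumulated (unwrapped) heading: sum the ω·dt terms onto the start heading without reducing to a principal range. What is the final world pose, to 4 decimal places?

step 1: θ'=-3.1298 (R=1.0000) → pose (1.7470, 1.0340, -3.1298)
step 2: θ'=-5.1298 (R=-0.3750) → pose (1.3998, 1.5610, -5.1298)
step 3: θ'=-6.3798 (R=4.0000) → pose (-2.6426, -0.7988, -6.3798)

(-2.6426, -0.7988, -6.3798)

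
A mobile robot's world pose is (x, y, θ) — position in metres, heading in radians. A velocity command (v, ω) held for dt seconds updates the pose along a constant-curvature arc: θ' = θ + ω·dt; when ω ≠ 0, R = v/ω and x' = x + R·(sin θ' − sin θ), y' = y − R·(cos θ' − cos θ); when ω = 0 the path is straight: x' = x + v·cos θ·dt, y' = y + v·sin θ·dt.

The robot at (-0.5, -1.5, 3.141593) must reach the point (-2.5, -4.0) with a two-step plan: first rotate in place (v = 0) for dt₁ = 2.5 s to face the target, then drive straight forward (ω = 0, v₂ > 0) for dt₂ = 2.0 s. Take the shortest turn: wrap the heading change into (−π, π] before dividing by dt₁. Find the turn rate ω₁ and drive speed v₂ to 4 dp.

heading to target = atan2(-4−-1.5, -2.5−-0.5) = -2.2455
Δθ = wrap(-2.2455 − 3.1416) = 0.8961; ω₁ = Δθ/dt₁ = 0.3584
distance = √((-2.5−-0.5)² + (-4−-1.5)²) = 3.2016; v₂ = distance/dt₂ = 1.6008

ω₁ = 0.3584, v₂ = 1.6008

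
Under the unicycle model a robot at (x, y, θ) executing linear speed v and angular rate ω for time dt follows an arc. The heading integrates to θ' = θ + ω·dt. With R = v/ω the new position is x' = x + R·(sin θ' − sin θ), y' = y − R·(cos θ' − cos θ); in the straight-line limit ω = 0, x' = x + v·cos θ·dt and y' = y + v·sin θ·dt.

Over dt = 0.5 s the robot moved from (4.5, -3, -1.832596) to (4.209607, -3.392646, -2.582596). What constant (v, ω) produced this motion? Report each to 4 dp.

v = 1.0000, ω = -1.5000

Δθ = -2.582596 − -1.832596 = -0.750000
ω = Δθ/dt = -0.750000/0.5 = -1.5000
R = −Δy/(cos θ' − cos θ) = -0.6667
v = R·ω = -0.6667·-1.5000 = 1.0000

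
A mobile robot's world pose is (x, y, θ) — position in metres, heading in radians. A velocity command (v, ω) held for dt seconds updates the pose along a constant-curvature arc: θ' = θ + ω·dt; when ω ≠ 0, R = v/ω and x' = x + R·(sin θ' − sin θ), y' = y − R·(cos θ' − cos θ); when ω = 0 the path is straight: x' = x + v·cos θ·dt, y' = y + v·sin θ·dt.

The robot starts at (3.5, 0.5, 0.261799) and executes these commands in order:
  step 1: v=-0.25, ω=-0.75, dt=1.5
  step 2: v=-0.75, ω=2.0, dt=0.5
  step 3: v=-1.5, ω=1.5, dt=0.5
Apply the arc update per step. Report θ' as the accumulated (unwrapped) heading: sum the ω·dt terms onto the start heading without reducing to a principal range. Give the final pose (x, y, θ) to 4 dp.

(2.1856, 0.3743, 0.8868)

step 1: θ'=-0.8632 (R=0.3333) → pose (3.1604, 0.6053, -0.8632)
step 2: θ'=0.1368 (R=-0.3750) → pose (2.8243, 0.7330, 0.1368)
step 3: θ'=0.8868 (R=-1.0000) → pose (2.1856, 0.3743, 0.8868)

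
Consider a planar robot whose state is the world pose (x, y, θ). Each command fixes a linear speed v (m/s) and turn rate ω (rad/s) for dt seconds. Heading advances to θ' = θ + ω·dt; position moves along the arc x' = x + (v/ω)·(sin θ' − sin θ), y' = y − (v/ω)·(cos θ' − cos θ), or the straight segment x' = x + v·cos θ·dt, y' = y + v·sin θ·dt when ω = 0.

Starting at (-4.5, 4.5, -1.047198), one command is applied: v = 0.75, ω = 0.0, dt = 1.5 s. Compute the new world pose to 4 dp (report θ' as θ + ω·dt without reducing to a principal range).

(-3.9375, 3.5257, -1.0472)

θ' = -1.0472 + 0.0·1.5 = -1.0472
ω = 0 → straight: x' = -4.5 + 0.75·cos(-1.0472)·1.5 = -3.9375
y' = 4.5 + 0.75·sin(-1.0472)·1.5 = 3.5257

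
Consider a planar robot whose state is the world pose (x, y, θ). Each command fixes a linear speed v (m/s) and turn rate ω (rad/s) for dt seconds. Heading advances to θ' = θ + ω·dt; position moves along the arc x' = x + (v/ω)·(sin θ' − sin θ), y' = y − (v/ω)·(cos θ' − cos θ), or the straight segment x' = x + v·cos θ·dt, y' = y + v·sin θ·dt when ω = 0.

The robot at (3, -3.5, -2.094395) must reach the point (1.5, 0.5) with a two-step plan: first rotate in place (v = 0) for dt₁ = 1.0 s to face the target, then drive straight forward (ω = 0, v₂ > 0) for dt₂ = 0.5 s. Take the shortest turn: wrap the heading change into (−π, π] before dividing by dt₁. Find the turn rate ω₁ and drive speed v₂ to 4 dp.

heading to target = atan2(0.5−-3.5, 1.5−3) = 1.9296
Δθ = wrap(1.9296 − -2.0944) = -2.2592; ω₁ = Δθ/dt₁ = -2.2592
distance = √((1.5−3)² + (0.5−-3.5)²) = 4.2720; v₂ = distance/dt₂ = 8.5440

ω₁ = -2.2592, v₂ = 8.5440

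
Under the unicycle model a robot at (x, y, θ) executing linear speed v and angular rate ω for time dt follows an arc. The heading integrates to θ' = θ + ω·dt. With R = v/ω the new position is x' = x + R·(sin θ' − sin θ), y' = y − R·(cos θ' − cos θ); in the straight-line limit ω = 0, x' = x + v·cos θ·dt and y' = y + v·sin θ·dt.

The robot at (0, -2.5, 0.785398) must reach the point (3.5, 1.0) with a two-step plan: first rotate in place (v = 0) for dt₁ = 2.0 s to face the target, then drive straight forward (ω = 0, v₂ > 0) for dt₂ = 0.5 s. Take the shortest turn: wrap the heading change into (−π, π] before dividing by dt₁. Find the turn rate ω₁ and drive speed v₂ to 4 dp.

ω₁ = 0.0000, v₂ = 9.8995

heading to target = atan2(1−-2.5, 3.5−0) = 0.7854
Δθ = wrap(0.7854 − 0.7854) = 0.0000; ω₁ = Δθ/dt₁ = 0.0000
distance = √((3.5−0)² + (1−-2.5)²) = 4.9497; v₂ = distance/dt₂ = 9.8995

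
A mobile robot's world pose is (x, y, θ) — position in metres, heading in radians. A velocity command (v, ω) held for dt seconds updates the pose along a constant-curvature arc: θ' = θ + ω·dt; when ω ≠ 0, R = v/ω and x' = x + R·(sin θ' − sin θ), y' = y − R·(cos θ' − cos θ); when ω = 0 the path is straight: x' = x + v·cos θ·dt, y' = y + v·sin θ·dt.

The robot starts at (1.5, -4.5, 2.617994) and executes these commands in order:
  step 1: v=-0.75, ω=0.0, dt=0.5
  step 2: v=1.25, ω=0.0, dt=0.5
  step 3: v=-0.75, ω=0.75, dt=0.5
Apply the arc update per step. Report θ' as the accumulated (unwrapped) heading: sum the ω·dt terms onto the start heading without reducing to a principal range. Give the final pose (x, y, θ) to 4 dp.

(1.6354, -4.4980, 2.9930)

step 1: θ'=2.6180 (straight) → pose (1.8248, -4.6875, 2.6180)
step 2: θ'=2.6180 (straight) → pose (1.2835, -4.3750, 2.6180)
step 3: θ'=2.9930 (R=-1.0000) → pose (1.6354, -4.4980, 2.9930)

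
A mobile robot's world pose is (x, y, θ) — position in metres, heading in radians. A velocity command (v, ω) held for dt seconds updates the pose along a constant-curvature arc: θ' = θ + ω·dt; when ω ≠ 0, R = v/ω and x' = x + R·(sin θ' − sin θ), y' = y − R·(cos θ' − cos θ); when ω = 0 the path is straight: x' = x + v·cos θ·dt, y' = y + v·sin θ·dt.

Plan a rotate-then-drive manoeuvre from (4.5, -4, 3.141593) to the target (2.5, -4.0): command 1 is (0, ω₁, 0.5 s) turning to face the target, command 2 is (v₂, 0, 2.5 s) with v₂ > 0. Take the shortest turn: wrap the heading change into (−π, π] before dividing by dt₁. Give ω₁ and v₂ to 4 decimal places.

heading to target = atan2(-4−-4, 2.5−4.5) = 3.1416
Δθ = wrap(3.1416 − 3.1416) = 0.0000; ω₁ = Δθ/dt₁ = 0.0000
distance = √((2.5−4.5)² + (-4−-4)²) = 2.0000; v₂ = distance/dt₂ = 0.8000

ω₁ = 0.0000, v₂ = 0.8000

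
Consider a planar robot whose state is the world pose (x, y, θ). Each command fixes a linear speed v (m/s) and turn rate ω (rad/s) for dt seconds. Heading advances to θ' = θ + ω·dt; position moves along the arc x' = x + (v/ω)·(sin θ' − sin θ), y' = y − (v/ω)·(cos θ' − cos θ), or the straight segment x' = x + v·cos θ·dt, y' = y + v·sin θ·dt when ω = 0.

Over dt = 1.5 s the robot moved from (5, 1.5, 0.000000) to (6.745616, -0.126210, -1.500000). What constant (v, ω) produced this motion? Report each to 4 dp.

v = 1.7500, ω = -1.0000

Δθ = -1.500000 − 0.000000 = -1.500000
ω = Δθ/dt = -1.500000/1.5 = -1.0000
R = Δx/(sin θ' − sin θ) = -1.7500
v = R·ω = -1.7500·-1.0000 = 1.7500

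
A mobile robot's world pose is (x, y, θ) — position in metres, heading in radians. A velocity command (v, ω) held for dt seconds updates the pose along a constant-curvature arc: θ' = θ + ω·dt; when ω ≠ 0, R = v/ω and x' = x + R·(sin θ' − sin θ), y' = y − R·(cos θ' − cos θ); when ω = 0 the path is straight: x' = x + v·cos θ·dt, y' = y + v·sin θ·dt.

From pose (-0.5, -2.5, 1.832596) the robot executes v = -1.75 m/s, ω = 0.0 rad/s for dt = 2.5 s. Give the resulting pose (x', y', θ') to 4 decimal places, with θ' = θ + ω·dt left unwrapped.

θ' = 1.8326 + 0.0·2.5 = 1.8326
ω = 0 → straight: x' = -0.5 + -1.75·cos(1.8326)·2.5 = 0.6323
y' = -2.5 + -1.75·sin(1.8326)·2.5 = -6.7259

(0.6323, -6.7259, 1.8326)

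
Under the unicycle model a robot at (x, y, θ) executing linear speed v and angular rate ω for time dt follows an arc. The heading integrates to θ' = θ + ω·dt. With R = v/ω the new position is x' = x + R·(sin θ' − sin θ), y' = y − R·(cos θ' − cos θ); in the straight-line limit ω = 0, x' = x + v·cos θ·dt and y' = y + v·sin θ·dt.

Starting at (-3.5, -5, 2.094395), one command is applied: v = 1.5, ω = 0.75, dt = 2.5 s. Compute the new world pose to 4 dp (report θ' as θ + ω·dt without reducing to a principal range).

(-6.7049, -4.6470, 3.9694)

θ' = 2.0944 + 0.75·2.5 = 3.9694
R = v/ω = 1.5/0.75 = 2.0000
x' = -3.5 + 2.0000·(sin 3.9694 − sin 2.0944) = -6.7049
y' = -5 − 2.0000·(cos 3.9694 − cos 2.0944) = -4.6470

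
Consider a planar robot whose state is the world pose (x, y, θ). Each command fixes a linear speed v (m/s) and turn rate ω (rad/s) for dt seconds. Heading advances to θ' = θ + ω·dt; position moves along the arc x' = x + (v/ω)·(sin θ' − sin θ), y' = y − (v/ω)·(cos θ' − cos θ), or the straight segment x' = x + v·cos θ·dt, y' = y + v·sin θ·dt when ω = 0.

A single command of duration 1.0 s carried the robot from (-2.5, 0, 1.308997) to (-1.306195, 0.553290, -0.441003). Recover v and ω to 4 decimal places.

Δθ = -0.441003 − 1.308997 = -1.750000
ω = Δθ/dt = -1.750000/1.0 = -1.7500
R = Δx/(sin θ' − sin θ) = -0.8571
v = R·ω = -0.8571·-1.7500 = 1.5000

v = 1.5000, ω = -1.7500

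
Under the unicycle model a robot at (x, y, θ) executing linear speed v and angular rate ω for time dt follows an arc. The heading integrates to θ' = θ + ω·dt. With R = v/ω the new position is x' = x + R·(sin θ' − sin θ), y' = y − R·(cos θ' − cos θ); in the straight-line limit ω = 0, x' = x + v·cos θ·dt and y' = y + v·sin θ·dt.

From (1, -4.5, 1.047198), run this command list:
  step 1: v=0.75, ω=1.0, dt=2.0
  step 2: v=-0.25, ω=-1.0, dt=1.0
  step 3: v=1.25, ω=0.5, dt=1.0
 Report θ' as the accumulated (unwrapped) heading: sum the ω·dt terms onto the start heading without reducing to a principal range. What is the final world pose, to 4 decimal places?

step 1: θ'=3.0472 (R=0.7500) → pose (0.4212, -3.3783, 3.0472)
step 2: θ'=2.0472 (R=0.2500) → pose (0.6198, -3.5126, 2.0472)
step 3: θ'=2.5472 (R=2.5000) → pose (-0.2018, -2.5878, 2.5472)

(-0.2018, -2.5878, 2.5472)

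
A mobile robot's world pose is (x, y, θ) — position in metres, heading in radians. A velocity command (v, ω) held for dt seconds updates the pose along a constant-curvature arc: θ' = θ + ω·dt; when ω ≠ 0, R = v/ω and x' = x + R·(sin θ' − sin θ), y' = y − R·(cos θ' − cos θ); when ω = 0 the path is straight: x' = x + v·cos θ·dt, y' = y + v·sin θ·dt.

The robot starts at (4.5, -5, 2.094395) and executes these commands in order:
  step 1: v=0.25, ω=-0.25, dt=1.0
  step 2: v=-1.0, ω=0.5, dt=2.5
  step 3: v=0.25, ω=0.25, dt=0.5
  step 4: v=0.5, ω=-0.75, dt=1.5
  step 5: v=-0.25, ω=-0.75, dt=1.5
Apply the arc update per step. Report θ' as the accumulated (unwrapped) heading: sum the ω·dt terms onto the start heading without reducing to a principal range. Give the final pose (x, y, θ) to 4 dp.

(5.4666, -6.2534, 0.9694)

step 1: θ'=1.8444 (R=-1.0000) → pose (4.4032, -4.7702, 1.8444)
step 2: θ'=3.0944 (R=-2.0000) → pose (6.2345, -6.2276, 3.0944)
step 3: θ'=3.2194 (R=1.0000) → pose (6.1096, -6.2295, 3.2194)
step 4: θ'=2.0944 (R=-0.6667) → pose (5.4804, -5.8982, 2.0944)
step 5: θ'=0.9694 (R=0.3333) → pose (5.4666, -6.2534, 0.9694)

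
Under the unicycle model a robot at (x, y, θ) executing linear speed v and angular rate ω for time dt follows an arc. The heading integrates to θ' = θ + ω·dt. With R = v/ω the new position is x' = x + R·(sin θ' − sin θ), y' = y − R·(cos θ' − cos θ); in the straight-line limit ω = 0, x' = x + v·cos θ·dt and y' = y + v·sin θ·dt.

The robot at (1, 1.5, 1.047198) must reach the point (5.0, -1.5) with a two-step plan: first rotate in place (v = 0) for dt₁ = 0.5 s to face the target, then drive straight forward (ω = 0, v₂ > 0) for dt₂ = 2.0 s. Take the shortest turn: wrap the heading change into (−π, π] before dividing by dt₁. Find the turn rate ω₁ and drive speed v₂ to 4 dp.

heading to target = atan2(-1.5−1.5, 5−1) = -0.6435
Δθ = wrap(-0.6435 − 1.0472) = -1.6907; ω₁ = Δθ/dt₁ = -3.3814
distance = √((5−1)² + (-1.5−1.5)²) = 5.0000; v₂ = distance/dt₂ = 2.5000

ω₁ = -3.3814, v₂ = 2.5000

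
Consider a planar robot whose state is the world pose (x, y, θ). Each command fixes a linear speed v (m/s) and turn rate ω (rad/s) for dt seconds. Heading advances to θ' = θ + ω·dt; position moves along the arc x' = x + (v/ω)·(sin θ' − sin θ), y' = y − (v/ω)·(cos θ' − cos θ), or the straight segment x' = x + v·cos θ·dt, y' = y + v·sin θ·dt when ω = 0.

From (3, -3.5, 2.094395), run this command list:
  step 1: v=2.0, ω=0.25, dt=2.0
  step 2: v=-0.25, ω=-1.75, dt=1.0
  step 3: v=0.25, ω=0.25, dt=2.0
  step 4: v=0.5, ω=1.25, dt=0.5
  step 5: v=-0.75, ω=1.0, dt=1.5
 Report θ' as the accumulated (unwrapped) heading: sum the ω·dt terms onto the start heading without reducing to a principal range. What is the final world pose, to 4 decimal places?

(1.4051, -0.6192, 3.4694)

step 1: θ'=2.5944 (R=8.0000) → pose (0.2342, -0.6681, 2.5944)
step 2: θ'=0.8444 (R=0.1429) → pose (0.2666, -0.8850, 0.8444)
step 3: θ'=1.3444 (R=1.0000) → pose (0.4935, -0.4453, 1.3444)
step 4: θ'=1.9694 (R=0.4000) → pose (0.4724, -0.2002, 1.9694)
step 5: θ'=3.4694 (R=-0.7500) → pose (1.4051, -0.6192, 3.4694)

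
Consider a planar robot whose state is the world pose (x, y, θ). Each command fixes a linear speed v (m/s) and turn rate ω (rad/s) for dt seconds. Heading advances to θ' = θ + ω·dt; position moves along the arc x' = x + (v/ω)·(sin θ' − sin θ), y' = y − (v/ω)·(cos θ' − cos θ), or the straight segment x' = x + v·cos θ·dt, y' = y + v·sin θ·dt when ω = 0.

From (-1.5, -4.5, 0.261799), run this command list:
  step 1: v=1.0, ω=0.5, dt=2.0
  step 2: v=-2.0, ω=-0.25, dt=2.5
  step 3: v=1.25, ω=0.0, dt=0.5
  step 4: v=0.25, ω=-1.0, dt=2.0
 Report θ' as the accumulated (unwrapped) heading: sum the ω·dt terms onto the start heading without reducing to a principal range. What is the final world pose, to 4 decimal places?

step 1: θ'=1.2618 (R=2.0000) → pose (-0.1124, -3.1764, 1.2618)
step 2: θ'=0.6368 (R=8.0000) → pose (-2.9765, -7.1756, 0.6368)
step 3: θ'=0.6368 (straight) → pose (-2.4740, -6.8039, 0.6368)
step 4: θ'=-1.3632 (R=-0.2500) → pose (-2.0807, -6.9534, -1.3632)

(-2.0807, -6.9534, -1.3632)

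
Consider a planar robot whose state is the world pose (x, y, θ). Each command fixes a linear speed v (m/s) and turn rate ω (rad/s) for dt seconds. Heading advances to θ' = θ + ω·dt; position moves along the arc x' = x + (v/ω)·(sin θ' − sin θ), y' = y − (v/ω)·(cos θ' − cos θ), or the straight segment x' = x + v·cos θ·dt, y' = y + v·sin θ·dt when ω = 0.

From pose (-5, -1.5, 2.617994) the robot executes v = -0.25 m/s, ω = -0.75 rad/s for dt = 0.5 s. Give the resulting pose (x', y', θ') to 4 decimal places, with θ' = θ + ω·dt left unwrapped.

θ' = 2.6180 + -0.75·0.5 = 2.2430
R = v/ω = -0.25/-0.75 = 0.3333
x' = -5 + 0.3333·(sin 2.2430 − sin 2.6180) = -4.9058
y' = -1.5 − 0.3333·(cos 2.2430 − cos 2.6180) = -1.5811

(-4.9058, -1.5811, 2.2430)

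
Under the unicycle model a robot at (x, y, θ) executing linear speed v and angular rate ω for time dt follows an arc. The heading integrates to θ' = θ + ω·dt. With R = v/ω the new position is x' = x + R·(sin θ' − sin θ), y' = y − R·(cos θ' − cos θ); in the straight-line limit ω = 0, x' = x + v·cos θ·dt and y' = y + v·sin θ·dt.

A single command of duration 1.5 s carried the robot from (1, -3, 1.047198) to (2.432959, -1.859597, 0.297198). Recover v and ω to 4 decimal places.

v = 1.2500, ω = -0.5000

Δθ = 0.297198 − 1.047198 = -0.750000
ω = Δθ/dt = -0.750000/1.5 = -0.5000
R = Δx/(sin θ' − sin θ) = -2.5000
v = R·ω = -2.5000·-0.5000 = 1.2500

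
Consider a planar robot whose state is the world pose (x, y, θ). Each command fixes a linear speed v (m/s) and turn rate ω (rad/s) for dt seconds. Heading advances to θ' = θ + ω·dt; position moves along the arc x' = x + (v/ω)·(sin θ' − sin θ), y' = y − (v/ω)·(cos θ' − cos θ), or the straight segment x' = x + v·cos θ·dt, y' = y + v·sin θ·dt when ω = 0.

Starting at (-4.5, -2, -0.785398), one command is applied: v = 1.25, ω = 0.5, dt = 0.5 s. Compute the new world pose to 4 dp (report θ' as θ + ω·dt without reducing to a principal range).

θ' = -0.7854 + 0.5·0.5 = -0.5354
R = v/ω = 1.25/0.5 = 2.5000
x' = -4.5 + 2.5000·(sin -0.5354 − sin -0.7854) = -4.0077
y' = -2 − 2.5000·(cos -0.5354 − cos -0.7854) = -2.3824

(-4.0077, -2.3824, -0.5354)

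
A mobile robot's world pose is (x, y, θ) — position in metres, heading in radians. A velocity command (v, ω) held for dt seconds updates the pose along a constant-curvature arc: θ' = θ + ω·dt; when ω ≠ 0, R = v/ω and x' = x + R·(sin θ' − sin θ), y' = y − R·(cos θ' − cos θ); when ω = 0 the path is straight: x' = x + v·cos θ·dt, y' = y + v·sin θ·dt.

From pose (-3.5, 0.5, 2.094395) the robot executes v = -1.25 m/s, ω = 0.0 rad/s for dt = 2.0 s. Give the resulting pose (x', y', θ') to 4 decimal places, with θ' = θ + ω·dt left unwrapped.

θ' = 2.0944 + 0.0·2.0 = 2.0944
ω = 0 → straight: x' = -3.5 + -1.25·cos(2.0944)·2.0 = -2.2500
y' = 0.5 + -1.25·sin(2.0944)·2.0 = -1.6651

(-2.2500, -1.6651, 2.0944)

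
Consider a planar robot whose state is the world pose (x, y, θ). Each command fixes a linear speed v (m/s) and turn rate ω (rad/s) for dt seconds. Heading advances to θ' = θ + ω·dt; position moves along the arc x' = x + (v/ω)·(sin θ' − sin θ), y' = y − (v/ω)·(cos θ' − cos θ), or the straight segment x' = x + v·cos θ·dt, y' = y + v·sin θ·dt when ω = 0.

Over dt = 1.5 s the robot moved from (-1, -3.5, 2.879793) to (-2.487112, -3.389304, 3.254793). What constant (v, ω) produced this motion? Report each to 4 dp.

Δθ = 3.254793 − 2.879793 = 0.375000
ω = Δθ/dt = 0.375000/1.5 = 0.2500
R = Δx/(sin θ' − sin θ) = 4.0000
v = R·ω = 4.0000·0.2500 = 1.0000

v = 1.0000, ω = 0.2500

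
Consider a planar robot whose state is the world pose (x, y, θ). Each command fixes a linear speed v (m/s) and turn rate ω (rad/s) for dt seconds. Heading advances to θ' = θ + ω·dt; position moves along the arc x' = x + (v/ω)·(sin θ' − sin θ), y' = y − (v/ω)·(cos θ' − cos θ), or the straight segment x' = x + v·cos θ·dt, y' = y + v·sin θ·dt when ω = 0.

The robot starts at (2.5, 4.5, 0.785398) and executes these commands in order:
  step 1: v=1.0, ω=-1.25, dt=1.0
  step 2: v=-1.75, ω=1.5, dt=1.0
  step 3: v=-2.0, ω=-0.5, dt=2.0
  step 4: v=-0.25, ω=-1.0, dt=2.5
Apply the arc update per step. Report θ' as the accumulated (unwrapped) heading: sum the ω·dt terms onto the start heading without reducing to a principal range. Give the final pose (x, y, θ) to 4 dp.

(-1.5662, 2.6897, -2.4646)

step 1: θ'=-0.4646 (R=-0.8000) → pose (3.4241, 4.6495, -0.4646)
step 2: θ'=1.0354 (R=-1.1667) → pose (1.8980, 4.2017, 1.0354)
step 3: θ'=0.0354 (R=4.0000) → pose (-1.4007, 2.2450, 0.0354)
step 4: θ'=-2.4646 (R=0.2500) → pose (-1.5662, 2.6897, -2.4646)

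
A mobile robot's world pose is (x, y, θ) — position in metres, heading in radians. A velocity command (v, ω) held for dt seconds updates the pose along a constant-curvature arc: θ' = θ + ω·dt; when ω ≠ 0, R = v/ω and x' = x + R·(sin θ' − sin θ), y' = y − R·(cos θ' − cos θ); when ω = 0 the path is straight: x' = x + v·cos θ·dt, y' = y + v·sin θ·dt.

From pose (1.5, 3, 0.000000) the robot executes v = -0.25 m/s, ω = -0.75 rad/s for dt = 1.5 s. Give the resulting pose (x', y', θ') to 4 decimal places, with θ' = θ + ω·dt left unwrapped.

θ' = 0.0000 + -0.75·1.5 = -1.1250
R = v/ω = -0.25/-0.75 = 0.3333
x' = 1.5 + 0.3333·(sin -1.1250 − sin 0.0000) = 1.1992
y' = 3 − 0.3333·(cos -1.1250 − cos 0.0000) = 3.1896

(1.1992, 3.1896, -1.1250)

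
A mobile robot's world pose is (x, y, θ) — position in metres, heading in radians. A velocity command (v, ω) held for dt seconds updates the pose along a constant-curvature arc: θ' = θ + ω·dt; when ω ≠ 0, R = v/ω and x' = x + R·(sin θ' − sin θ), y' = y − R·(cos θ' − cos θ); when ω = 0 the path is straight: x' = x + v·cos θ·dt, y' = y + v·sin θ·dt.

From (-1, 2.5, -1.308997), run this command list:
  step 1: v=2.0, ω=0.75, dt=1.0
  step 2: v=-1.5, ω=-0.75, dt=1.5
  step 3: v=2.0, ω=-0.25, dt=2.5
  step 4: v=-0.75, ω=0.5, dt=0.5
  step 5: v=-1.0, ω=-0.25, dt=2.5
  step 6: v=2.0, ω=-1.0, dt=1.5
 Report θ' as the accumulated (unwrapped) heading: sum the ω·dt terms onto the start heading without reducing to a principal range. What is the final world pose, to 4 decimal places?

step 1: θ'=-0.5590 (R=2.6667) → pose (0.1616, 0.9294, -0.5590)
step 2: θ'=-1.6840 (R=2.0000) → pose (-0.7650, 2.8509, -1.6840)
step 3: θ'=-2.3090 (R=-8.0000) → pose (-2.7963, -1.6291, -2.3090)
step 4: θ'=-2.0590 (R=-1.5000) → pose (-2.5811, -1.3232, -2.0590)
step 5: θ'=-2.6840 (R=4.0000) → pose (-0.8155, 0.3891, -2.6840)
step 6: θ'=-4.1840 (R=-2.0000) → pose (-3.4263, 1.1751, -4.1840)

(-3.4263, 1.1751, -4.1840)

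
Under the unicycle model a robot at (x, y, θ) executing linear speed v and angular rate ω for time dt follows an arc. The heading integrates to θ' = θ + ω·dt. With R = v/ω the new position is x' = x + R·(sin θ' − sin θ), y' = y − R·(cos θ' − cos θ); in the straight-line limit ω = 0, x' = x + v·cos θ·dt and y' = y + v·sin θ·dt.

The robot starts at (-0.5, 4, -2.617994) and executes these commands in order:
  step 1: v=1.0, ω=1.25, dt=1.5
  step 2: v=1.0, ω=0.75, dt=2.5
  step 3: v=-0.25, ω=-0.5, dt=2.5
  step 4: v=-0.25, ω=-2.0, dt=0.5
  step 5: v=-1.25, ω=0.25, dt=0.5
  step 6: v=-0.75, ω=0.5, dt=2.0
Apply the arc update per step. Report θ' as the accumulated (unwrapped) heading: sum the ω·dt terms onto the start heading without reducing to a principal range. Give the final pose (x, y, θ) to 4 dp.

(-0.7162, 4.1430, 0.0070)

step 1: θ'=-0.7430 (R=0.8000) → pose (-0.6412, 2.7180, -0.7430)
step 2: θ'=1.1320 (R=1.3333) → pose (1.4678, 3.1335, 1.1320)
step 3: θ'=-0.1180 (R=0.5000) → pose (0.9563, 2.8494, -0.1180)
step 4: θ'=-1.1180 (R=0.1250) → pose (0.8586, 2.9188, -1.1180)
step 5: θ'=-0.9930 (R=-5.0000) → pose (0.5508, 3.4623, -0.9930)
step 6: θ'=0.0070 (R=-1.5000) → pose (-0.7162, 4.1430, 0.0070)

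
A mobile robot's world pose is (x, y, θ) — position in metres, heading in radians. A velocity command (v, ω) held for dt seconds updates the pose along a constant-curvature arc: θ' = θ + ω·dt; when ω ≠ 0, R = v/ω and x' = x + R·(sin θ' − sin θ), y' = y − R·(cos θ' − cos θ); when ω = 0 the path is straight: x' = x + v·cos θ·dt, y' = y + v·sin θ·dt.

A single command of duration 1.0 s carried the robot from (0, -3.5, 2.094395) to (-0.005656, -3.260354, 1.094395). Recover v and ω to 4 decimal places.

Δθ = 1.094395 − 2.094395 = -1.000000
ω = Δθ/dt = -1.000000/1.0 = -1.0000
R = −Δy/(cos θ' − cos θ) = -0.2500
v = R·ω = -0.2500·-1.0000 = 0.2500

v = 0.2500, ω = -1.0000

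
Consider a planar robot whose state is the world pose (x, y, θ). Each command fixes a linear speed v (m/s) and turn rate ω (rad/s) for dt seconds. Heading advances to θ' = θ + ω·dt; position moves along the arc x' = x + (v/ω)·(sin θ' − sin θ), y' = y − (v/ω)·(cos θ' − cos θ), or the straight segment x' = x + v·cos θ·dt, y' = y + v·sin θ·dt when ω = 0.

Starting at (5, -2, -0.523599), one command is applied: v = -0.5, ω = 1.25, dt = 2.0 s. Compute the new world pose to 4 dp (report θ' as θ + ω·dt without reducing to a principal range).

θ' = -0.5236 + 1.25·2.0 = 1.9764
R = v/ω = -0.5/1.25 = -0.4000
x' = 5 + -0.4000·(sin 1.9764 − sin -0.5236) = 4.4325
y' = -2 − -0.4000·(cos 1.9764 − cos -0.5236) = -2.5042

(4.4325, -2.5042, 1.9764)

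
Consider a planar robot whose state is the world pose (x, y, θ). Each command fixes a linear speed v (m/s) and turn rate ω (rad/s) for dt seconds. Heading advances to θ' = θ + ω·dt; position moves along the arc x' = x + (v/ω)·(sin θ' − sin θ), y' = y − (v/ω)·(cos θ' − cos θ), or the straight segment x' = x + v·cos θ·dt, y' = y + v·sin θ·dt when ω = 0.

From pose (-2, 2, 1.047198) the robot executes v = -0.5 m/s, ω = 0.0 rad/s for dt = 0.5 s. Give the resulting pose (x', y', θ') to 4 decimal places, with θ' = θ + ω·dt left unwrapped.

(-2.1250, 1.7835, 1.0472)

θ' = 1.0472 + 0.0·0.5 = 1.0472
ω = 0 → straight: x' = -2 + -0.5·cos(1.0472)·0.5 = -2.1250
y' = 2 + -0.5·sin(1.0472)·0.5 = 1.7835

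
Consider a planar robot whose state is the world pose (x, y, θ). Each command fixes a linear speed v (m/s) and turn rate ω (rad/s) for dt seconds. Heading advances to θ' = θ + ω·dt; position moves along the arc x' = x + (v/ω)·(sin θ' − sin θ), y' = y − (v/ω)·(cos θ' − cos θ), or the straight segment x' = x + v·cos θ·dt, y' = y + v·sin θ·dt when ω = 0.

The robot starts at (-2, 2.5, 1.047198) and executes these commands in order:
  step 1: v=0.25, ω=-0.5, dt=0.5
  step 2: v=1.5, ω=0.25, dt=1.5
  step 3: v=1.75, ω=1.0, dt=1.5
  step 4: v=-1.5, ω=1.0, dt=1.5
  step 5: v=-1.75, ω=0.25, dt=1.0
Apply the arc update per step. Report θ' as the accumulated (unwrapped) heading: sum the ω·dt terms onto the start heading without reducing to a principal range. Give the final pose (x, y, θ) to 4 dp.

(1.1603, 8.8663, 4.4222)

step 1: θ'=0.7972 (R=-0.5000) → pose (-1.9247, 2.5994, 0.7972)
step 2: θ'=1.1722 (R=6.0000) → pose (-0.6875, 4.4629, 1.1722)
step 3: θ'=2.6722 (R=1.7500) → pose (-1.5087, 6.7028, 2.6722)
step 4: θ'=4.1722 (R=-1.5000) → pose (0.4563, 7.2691, 4.1722)
step 5: θ'=4.4222 (R=-7.0000) → pose (1.1603, 8.8663, 4.4222)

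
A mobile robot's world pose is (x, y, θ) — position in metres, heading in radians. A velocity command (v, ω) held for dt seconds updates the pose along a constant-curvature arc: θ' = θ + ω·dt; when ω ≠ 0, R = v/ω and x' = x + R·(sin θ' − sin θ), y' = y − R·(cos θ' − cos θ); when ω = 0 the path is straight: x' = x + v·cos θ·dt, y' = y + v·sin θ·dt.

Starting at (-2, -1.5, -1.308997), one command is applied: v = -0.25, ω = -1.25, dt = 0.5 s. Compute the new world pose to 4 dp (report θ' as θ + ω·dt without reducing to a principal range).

(-1.9938, -1.3772, -1.9340)

θ' = -1.3090 + -1.25·0.5 = -1.9340
R = v/ω = -0.25/-1.25 = 0.2000
x' = -2 + 0.2000·(sin -1.9340 − sin -1.3090) = -1.9938
y' = -1.5 − 0.2000·(cos -1.9340 − cos -1.3090) = -1.3772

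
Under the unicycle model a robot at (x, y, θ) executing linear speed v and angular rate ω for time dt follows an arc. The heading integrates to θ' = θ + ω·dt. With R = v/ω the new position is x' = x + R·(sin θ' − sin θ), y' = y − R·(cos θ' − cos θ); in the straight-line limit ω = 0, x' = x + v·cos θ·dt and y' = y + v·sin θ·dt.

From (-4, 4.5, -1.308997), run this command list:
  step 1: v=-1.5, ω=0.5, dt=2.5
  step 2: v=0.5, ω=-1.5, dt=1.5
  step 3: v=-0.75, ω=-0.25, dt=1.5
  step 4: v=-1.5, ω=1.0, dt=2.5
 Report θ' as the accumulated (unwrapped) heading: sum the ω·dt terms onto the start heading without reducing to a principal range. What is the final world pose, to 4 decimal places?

step 1: θ'=-0.0590 (R=-3.0000) → pose (-6.7209, 6.7183, -0.0590)
step 2: θ'=-2.3090 (R=-0.3333) → pose (-6.4940, 6.1613, -2.3090)
step 3: θ'=-2.6840 (R=3.0000) → pose (-5.6003, 6.8337, -2.6840)
step 4: θ'=-0.1840 (R=-1.5000) → pose (-5.9886, 9.6541, -0.1840)

(-5.9886, 9.6541, -0.1840)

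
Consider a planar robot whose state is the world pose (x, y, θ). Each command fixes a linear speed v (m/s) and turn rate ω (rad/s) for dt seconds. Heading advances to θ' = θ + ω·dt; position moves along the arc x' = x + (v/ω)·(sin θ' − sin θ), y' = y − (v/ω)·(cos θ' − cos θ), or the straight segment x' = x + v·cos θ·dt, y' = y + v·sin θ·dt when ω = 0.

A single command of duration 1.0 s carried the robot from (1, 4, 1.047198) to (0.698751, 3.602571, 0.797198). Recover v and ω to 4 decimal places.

Δθ = 0.797198 − 1.047198 = -0.250000
ω = Δθ/dt = -0.250000/1.0 = -0.2500
R = −Δy/(cos θ' − cos θ) = 2.0000
v = R·ω = 2.0000·-0.2500 = -0.5000

v = -0.5000, ω = -0.2500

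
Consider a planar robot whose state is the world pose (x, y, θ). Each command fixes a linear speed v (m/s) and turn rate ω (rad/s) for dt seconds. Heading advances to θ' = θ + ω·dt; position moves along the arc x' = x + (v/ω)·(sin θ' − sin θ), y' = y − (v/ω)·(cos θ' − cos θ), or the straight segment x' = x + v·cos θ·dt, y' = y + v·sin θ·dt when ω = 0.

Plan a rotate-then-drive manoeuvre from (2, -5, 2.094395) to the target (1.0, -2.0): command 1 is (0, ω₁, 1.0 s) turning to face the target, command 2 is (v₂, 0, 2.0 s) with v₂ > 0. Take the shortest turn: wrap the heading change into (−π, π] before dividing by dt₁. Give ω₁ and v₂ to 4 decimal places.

heading to target = atan2(-2−-5, 1−2) = 1.8925
Δθ = wrap(1.8925 − 2.0944) = -0.2018; ω₁ = Δθ/dt₁ = -0.2018
distance = √((1−2)² + (-2−-5)²) = 3.1623; v₂ = distance/dt₂ = 1.5811

ω₁ = -0.2018, v₂ = 1.5811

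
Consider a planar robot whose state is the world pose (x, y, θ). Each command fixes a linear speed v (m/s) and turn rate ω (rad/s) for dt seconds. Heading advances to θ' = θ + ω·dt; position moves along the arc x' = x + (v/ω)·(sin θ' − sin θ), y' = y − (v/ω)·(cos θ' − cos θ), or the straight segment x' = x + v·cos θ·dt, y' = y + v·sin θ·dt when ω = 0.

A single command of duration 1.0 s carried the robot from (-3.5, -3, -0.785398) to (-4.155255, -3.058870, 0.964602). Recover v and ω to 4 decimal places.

Δθ = 0.964602 − -0.785398 = 1.750000
ω = Δθ/dt = 1.750000/1.0 = 1.7500
R = Δx/(sin θ' − sin θ) = -0.4286
v = R·ω = -0.4286·1.7500 = -0.7500

v = -0.7500, ω = 1.7500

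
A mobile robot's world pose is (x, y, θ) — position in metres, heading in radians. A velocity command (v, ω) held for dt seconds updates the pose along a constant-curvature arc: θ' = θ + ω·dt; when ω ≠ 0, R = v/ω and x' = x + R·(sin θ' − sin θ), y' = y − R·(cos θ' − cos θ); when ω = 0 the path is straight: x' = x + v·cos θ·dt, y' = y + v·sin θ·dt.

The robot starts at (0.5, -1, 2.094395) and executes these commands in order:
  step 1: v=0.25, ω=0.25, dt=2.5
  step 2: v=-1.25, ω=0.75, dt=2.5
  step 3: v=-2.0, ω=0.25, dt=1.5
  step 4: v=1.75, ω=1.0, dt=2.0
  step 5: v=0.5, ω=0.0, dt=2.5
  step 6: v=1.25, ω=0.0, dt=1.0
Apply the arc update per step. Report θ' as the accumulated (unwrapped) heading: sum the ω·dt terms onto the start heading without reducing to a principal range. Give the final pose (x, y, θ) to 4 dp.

step 1: θ'=2.7194 (R=1.0000) → pose (0.0437, -0.5878, 2.7194)
step 2: θ'=4.5944 (R=-1.6667) → pose (2.3818, 0.7363, 4.5944)
step 3: θ'=4.9694 (R=-8.0000) → pose (2.1746, 3.7116, 4.9694)
step 4: θ'=6.9694 (R=1.7500) → pose (4.9760, 2.8025, 6.9694)
step 5: θ'=6.9694 (straight) → pose (5.9430, 3.5945, 6.9694)
step 6: θ'=6.9694 (straight) → pose (6.9101, 4.3865, 6.9694)

(6.9101, 4.3865, 6.9694)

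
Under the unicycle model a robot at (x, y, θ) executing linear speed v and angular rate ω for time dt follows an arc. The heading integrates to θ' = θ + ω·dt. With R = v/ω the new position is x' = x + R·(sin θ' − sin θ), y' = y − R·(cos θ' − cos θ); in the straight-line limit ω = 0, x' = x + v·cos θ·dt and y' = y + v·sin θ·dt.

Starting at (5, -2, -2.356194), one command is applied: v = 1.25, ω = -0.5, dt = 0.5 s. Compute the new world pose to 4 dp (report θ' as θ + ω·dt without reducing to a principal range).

(4.5077, -2.3824, -2.6062)

θ' = -2.3562 + -0.5·0.5 = -2.6062
R = v/ω = 1.25/-0.5 = -2.5000
x' = 5 + -2.5000·(sin -2.6062 − sin -2.3562) = 4.5077
y' = -2 − -2.5000·(cos -2.6062 − cos -2.3562) = -2.3824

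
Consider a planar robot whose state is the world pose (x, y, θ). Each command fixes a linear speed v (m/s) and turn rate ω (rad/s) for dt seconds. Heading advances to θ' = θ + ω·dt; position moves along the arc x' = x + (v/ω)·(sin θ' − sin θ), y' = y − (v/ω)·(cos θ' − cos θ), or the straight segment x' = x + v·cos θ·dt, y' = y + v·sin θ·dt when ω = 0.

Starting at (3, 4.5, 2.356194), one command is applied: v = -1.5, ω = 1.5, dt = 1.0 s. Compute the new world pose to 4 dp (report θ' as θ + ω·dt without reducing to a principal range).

(4.3624, 4.4518, 3.8562)

θ' = 2.3562 + 1.5·1.0 = 3.8562
R = v/ω = -1.5/1.5 = -1.0000
x' = 3 + -1.0000·(sin 3.8562 − sin 2.3562) = 4.3624
y' = 4.5 − -1.0000·(cos 3.8562 − cos 2.3562) = 4.4518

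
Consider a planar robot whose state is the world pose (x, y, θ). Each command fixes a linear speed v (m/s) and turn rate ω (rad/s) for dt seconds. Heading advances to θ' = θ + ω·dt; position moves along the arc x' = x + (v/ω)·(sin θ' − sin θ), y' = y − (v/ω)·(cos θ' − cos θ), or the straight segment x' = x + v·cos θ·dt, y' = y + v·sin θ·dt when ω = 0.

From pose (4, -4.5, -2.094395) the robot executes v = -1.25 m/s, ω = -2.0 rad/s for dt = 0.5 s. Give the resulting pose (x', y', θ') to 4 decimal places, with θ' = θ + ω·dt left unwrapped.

(4.5118, -4.1882, -3.0944)

θ' = -2.0944 + -2.0·0.5 = -3.0944
R = v/ω = -1.25/-2.0 = 0.6250
x' = 4 + 0.6250·(sin -3.0944 − sin -2.0944) = 4.5118
y' = -4.5 − 0.6250·(cos -3.0944 − cos -2.0944) = -4.1882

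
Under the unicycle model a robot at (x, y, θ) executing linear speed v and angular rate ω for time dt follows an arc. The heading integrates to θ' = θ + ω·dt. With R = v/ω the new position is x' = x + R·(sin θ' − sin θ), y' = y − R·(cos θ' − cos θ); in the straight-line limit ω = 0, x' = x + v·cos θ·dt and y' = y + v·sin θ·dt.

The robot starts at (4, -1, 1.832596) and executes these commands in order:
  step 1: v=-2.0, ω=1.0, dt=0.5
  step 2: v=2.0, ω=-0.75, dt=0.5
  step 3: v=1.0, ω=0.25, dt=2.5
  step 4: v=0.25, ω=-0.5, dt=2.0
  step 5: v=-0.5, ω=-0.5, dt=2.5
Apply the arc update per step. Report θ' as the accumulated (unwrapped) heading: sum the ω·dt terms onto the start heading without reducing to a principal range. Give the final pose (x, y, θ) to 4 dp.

step 1: θ'=2.3326 (R=-2.0000) → pose (4.4847, -1.8628, 2.3326)
step 2: θ'=1.9576 (R=-2.6667) → pose (3.9446, -1.0281, 1.9576)
step 3: θ'=2.5826 (R=4.0000) → pose (2.3615, 0.8541, 2.5826)
step 4: θ'=1.5826 (R=-0.5000) → pose (2.1267, 1.2721, 1.5826)
step 5: θ'=0.3326 (R=1.0000) → pose (1.4532, 0.3151, 0.3326)

(1.4532, 0.3151, 0.3326)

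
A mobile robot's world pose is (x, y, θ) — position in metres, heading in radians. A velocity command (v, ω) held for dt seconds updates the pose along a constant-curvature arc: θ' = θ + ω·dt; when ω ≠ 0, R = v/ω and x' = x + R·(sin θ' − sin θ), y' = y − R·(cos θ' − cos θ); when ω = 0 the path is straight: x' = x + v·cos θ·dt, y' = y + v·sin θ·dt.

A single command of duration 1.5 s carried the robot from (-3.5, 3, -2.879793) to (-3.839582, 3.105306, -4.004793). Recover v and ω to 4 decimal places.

v = 0.2500, ω = -0.7500

Δθ = -4.004793 − -2.879793 = -1.125000
ω = Δθ/dt = -1.125000/1.5 = -0.7500
R = Δx/(sin θ' − sin θ) = -0.3333
v = R·ω = -0.3333·-0.7500 = 0.2500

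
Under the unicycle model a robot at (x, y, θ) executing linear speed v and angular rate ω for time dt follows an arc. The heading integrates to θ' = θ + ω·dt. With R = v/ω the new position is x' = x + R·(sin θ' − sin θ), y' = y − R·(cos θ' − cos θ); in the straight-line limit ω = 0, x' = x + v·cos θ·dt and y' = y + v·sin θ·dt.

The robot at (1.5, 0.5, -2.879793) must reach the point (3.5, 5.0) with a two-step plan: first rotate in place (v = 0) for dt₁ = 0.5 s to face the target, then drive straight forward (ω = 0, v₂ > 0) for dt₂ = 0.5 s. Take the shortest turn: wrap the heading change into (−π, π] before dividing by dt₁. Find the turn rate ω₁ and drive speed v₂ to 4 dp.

heading to target = atan2(5−0.5, 3.5−1.5) = 1.1526
Δθ = wrap(1.1526 − -2.8798) = -2.2508; ω₁ = Δθ/dt₁ = -4.5016
distance = √((3.5−1.5)² + (5−0.5)²) = 4.9244; v₂ = distance/dt₂ = 9.8489

ω₁ = -4.5016, v₂ = 9.8489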